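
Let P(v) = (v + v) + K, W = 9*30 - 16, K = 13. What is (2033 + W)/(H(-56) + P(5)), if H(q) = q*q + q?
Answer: 2287/3103 ≈ 0.73703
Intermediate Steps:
W = 254 (W = 270 - 16 = 254)
H(q) = q + q² (H(q) = q² + q = q + q²)
P(v) = 13 + 2*v (P(v) = (v + v) + 13 = 2*v + 13 = 13 + 2*v)
(2033 + W)/(H(-56) + P(5)) = (2033 + 254)/(-56*(1 - 56) + (13 + 2*5)) = 2287/(-56*(-55) + (13 + 10)) = 2287/(3080 + 23) = 2287/3103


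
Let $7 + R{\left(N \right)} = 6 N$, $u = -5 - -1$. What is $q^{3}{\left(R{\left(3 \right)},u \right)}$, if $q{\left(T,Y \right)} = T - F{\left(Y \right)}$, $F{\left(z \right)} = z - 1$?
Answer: $4096$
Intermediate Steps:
$F{\left(z \right)} = -1 + z$
$u = -4$ ($u = -5 + 1 = -4$)
$R{\left(N \right)} = -7 + 6 N$
$q{\left(T,Y \right)} = 1 + T - Y$ ($q{\left(T,Y \right)} = T - \left(-1 + Y\right) = 1 + T - Y$)
$q^{3}{\left(R{\left(3 \right)},u \right)} = \left(1 + \left(-7 + 6 \cdot 3\right) - -4\right)^{3} = \left(1 + \left(-7 + 18\right) + 4\right)^{3} = \left(1 + 11 + 4\right)^{3} = 16^{3} = 4096$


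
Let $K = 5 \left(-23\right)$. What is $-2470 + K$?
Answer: $-2585$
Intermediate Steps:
$K = -115$
$-2470 + K = -2470 - 115 = -2585$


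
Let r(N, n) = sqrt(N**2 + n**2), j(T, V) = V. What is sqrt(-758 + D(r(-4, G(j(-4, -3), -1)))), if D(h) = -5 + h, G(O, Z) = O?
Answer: I*sqrt(758) ≈ 27.532*I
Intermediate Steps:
sqrt(-758 + D(r(-4, G(j(-4, -3), -1)))) = sqrt(-758 + (-5 + sqrt((-4)**2 + (-3)**2))) = sqrt(-758 + (-5 + sqrt(16 + 9))) = sqrt(-758 + (-5 + sqrt(25))) = sqrt(-758 + (-5 + 5)) = sqrt(-758 + 0) = sqrt(-758) = I*sqrt(758)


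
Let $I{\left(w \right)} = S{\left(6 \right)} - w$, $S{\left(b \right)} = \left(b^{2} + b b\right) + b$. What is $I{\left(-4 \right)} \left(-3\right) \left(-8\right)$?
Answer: $1968$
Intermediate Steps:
$S{\left(b \right)} = b + 2 b^{2}$ ($S{\left(b \right)} = \left(b^{2} + b^{2}\right) + b = 2 b^{2} + b = b + 2 b^{2}$)
$I{\left(w \right)} = 78 - w$ ($I{\left(w \right)} = 6 \left(1 + 2 \cdot 6\right) - w = 6 \left(1 + 12\right) - w = 6 \cdot 13 - w = 78 - w$)
$I{\left(-4 \right)} \left(-3\right) \left(-8\right) = \left(78 - -4\right) \left(-3\right) \left(-8\right) = \left(78 + 4\right) \left(-3\right) \left(-8\right) = 82 \left(-3\right) \left(-8\right) = \left(-246\right) \left(-8\right) = 1968$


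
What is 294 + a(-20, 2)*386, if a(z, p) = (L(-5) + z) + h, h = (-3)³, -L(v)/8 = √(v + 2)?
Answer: -17848 - 3088*I*√3 ≈ -17848.0 - 5348.6*I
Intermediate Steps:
L(v) = -8*√(2 + v) (L(v) = -8*√(v + 2) = -8*√(2 + v))
h = -27
a(z, p) = -27 + z - 8*I*√3 (a(z, p) = (-8*√(2 - 5) + z) - 27 = (-8*I*√3 + z) - 27 = (z - 8*I*√3) - 27 = -27 + z - 8*I*√3)
294 + a(-20, 2)*386 = 294 + (-27 - 20 - 8*I*√3)*386 = 294 + (-47 - 8*I*√3)*386 = 294 + (-18142 - 3088*I*√3) = -17848 - 3088*I*√3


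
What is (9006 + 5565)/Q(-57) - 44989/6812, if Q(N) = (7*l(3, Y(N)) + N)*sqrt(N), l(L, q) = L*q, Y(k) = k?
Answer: -44989/6812 + 1619*I*sqrt(57)/7942 ≈ -6.6044 + 1.5391*I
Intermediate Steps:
Q(N) = 22*N**(3/2) (Q(N) = (7*(3*N) + N)*sqrt(N) = (21*N + N)*sqrt(N) = (22*N)*sqrt(N) = 22*N**(3/2))
(9006 + 5565)/Q(-57) - 44989/6812 = (9006 + 5565)/((22*(-57)**(3/2))) - 44989/6812 = 14571/((22*(-57*I*sqrt(57)))) - 44989*1/6812 = 14571/((-1254*I*sqrt(57))) - 44989/6812 = 14571*(I*sqrt(57)/71478) - 44989/6812 = 1619*I*sqrt(57)/7942 - 44989/6812 = -44989/6812 + 1619*I*sqrt(57)/7942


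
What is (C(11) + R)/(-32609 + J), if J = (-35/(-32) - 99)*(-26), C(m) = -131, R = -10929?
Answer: 35392/96203 ≈ 0.36789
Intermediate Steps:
J = 40729/16 (J = (-35*(-1/32) - 99)*(-26) = (35/32 - 99)*(-26) = -3133/32*(-26) = 40729/16 ≈ 2545.6)
(C(11) + R)/(-32609 + J) = (-131 - 10929)/(-32609 + 40729/16) = -11060/(-481015/16) = -11060*(-16/481015) = 35392/96203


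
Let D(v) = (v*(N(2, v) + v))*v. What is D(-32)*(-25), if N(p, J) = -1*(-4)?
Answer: 716800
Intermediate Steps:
N(p, J) = 4
D(v) = v²*(4 + v) (D(v) = (v*(4 + v))*v = v²*(4 + v))
D(-32)*(-25) = ((-32)²*(4 - 32))*(-25) = (1024*(-28))*(-25) = -28672*(-25) = 716800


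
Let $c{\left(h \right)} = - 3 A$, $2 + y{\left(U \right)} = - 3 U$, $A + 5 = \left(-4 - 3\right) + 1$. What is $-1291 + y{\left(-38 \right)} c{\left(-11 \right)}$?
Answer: $2405$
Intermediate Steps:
$A = -11$ ($A = -5 + \left(\left(-4 - 3\right) + 1\right) = -5 + \left(-7 + 1\right) = -5 - 6 = -11$)
$y{\left(U \right)} = -2 - 3 U$
$c{\left(h \right)} = 33$ ($c{\left(h \right)} = \left(-3\right) \left(-11\right) = 33$)
$-1291 + y{\left(-38 \right)} c{\left(-11 \right)} = -1291 + \left(-2 - -114\right) 33 = -1291 + \left(-2 + 114\right) 33 = -1291 + 112 \cdot 33 = -1291 + 3696 = 2405$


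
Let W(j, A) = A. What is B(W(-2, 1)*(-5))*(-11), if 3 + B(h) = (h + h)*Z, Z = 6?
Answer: 693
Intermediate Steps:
B(h) = -3 + 12*h (B(h) = -3 + (h + h)*6 = -3 + (2*h)*6 = -3 + 12*h)
B(W(-2, 1)*(-5))*(-11) = (-3 + 12*(1*(-5)))*(-11) = (-3 + 12*(-5))*(-11) = (-3 - 60)*(-11) = -63*(-11) = 693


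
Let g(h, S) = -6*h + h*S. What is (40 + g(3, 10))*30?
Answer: 1560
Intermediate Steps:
g(h, S) = -6*h + S*h
(40 + g(3, 10))*30 = (40 + 3*(-6 + 10))*30 = (40 + 3*4)*30 = (40 + 12)*30 = 52*30 = 1560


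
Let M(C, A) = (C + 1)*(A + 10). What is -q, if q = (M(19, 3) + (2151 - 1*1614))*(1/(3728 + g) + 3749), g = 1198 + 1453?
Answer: -19060152984/6379 ≈ -2.9880e+6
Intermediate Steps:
M(C, A) = (1 + C)*(10 + A)
g = 2651
q = 19060152984/6379 (q = ((10 + 3 + 10*19 + 3*19) + (2151 - 1*1614))*(1/(3728 + 2651) + 3749) = ((10 + 3 + 190 + 57) + (2151 - 1614))*(1/6379 + 3749) = (260 + 537)*(1/6379 + 3749) = 797*(23914872/6379) = 19060152984/6379 ≈ 2.9880e+6)
-q = -1*19060152984/6379 = -19060152984/6379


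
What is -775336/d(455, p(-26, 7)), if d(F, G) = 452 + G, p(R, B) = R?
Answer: -387668/213 ≈ -1820.0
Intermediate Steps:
-775336/d(455, p(-26, 7)) = -775336/(452 - 26) = -775336/426 = -775336*1/426 = -387668/213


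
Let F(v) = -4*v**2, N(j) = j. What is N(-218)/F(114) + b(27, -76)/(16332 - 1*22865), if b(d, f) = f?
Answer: 2687489/169805736 ≈ 0.015827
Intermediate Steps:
N(-218)/F(114) + b(27, -76)/(16332 - 1*22865) = -218/((-4*114**2)) - 76/(16332 - 1*22865) = -218/((-4*12996)) - 76/(16332 - 22865) = -218/(-51984) - 76/(-6533) = -218*(-1/51984) - 76*(-1/6533) = 109/25992 + 76/6533 = 2687489/169805736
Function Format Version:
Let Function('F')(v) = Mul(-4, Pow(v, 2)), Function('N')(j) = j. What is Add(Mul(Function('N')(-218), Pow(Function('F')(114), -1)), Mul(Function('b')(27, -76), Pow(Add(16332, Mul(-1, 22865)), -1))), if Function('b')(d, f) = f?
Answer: Rational(2687489, 169805736) ≈ 0.015827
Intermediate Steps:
Add(Mul(Function('N')(-218), Pow(Function('F')(114), -1)), Mul(Function('b')(27, -76), Pow(Add(16332, Mul(-1, 22865)), -1))) = Add(Mul(-218, Pow(Mul(-4, Pow(114, 2)), -1)), Mul(-76, Pow(Add(16332, Mul(-1, 22865)), -1))) = Add(Mul(-218, Pow(Mul(-4, 12996), -1)), Mul(-76, Pow(Add(16332, -22865), -1))) = Add(Mul(-218, Pow(-51984, -1)), Mul(-76, Pow(-6533, -1))) = Add(Mul(-218, Rational(-1, 51984)), Mul(-76, Rational(-1, 6533))) = Add(Rational(109, 25992), Rational(76, 6533)) = Rational(2687489, 169805736)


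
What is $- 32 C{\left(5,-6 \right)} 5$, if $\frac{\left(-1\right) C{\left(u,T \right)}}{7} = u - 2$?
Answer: $3360$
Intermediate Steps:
$C{\left(u,T \right)} = 14 - 7 u$ ($C{\left(u,T \right)} = - 7 \left(u - 2\right) = - 7 \left(-2 + u\right) = 14 - 7 u$)
$- 32 C{\left(5,-6 \right)} 5 = - 32 \left(14 - 35\right) 5 = \left(-32\right) \left(-21\right) 5 = 672 \cdot 5 = 3360$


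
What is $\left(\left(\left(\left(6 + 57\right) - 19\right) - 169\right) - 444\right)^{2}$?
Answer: $323761$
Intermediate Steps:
$\left(\left(\left(\left(6 + 57\right) - 19\right) - 169\right) - 444\right)^{2} = \left(\left(\left(63 - 19\right) - 169\right) - 444\right)^{2} = \left(\left(44 - 169\right) - 444\right)^{2} = \left(-125 - 444\right)^{2} = \left(-569\right)^{2} = 323761$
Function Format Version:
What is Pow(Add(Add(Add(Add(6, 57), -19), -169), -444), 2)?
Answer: 323761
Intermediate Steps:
Pow(Add(Add(Add(Add(6, 57), -19), -169), -444), 2) = Pow(Add(Add(Add(63, -19), -169), -444), 2) = Pow(Add(Add(44, -169), -444), 2) = Pow(Add(-125, -444), 2) = Pow(-569, 2) = 323761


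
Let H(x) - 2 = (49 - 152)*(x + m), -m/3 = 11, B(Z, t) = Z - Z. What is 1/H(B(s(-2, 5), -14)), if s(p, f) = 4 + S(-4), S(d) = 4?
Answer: 1/3401 ≈ 0.00029403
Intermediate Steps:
s(p, f) = 8 (s(p, f) = 4 + 4 = 8)
B(Z, t) = 0
m = -33 (m = -3*11 = -33)
H(x) = 3401 - 103*x (H(x) = 2 + (49 - 152)*(x - 33) = 2 - 103*(-33 + x) = 2 + (3399 - 103*x) = 3401 - 103*x)
1/H(B(s(-2, 5), -14)) = 1/(3401 - 103*0) = 1/(3401 + 0) = 1/3401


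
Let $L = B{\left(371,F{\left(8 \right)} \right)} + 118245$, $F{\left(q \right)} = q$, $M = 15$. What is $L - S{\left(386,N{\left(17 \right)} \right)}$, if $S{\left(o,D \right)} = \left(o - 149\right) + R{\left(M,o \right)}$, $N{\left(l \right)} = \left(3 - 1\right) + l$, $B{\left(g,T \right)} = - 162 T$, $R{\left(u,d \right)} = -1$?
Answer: $116713$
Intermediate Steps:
$N{\left(l \right)} = 2 + l$
$L = 116949$ ($L = \left(-162\right) 8 + 118245 = -1296 + 118245 = 116949$)
$S{\left(o,D \right)} = -150 + o$ ($S{\left(o,D \right)} = \left(o - 149\right) - 1 = \left(-149 + o\right) - 1 = -150 + o$)
$L - S{\left(386,N{\left(17 \right)} \right)} = 116949 - \left(-150 + 386\right) = 116949 - 236 = 116713$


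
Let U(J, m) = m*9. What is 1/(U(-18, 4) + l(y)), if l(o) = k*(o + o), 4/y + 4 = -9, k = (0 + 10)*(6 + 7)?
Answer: -1/44 ≈ -0.022727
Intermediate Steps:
U(J, m) = 9*m
k = 130 (k = 10*13 = 130)
y = -4/13 (y = 4/(-4 - 9) = 4/(-13) = 4*(-1/13) = -4/13 ≈ -0.30769)
l(o) = 260*o (l(o) = 130*(o + o) = 130*(2*o) = 260*o)
1/(U(-18, 4) + l(y)) = 1/(9*4 + 260*(-4/13)) = 1/(36 - 80) = 1/(-44) = -1/44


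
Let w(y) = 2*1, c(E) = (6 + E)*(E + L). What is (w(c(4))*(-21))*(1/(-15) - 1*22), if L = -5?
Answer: 4634/5 ≈ 926.80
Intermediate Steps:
c(E) = (-5 + E)*(6 + E) (c(E) = (6 + E)*(E - 5) = (6 + E)*(-5 + E) = (-5 + E)*(6 + E))
w(y) = 2
(w(c(4))*(-21))*(1/(-15) - 1*22) = (2*(-21))*(1/(-15) - 1*22) = -42*(-1/15 - 22) = -42*(-331/15) = 4634/5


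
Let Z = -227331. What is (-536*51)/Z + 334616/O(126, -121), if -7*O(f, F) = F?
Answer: 2649171328/136851 ≈ 19358.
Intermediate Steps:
O(f, F) = -F/7
(-536*51)/Z + 334616/O(126, -121) = -536*51/(-227331) + 334616/((-⅐*(-121))) = -27336*(-1/227331) + 334616/(121/7) = 136/1131 + 334616*(7/121) = 136/1131 + 2342312/121 = 2649171328/136851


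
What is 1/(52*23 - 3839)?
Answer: -1/2643 ≈ -0.00037836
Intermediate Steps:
1/(52*23 - 3839) = 1/(1196 - 3839) = 1/(-2643) = -1/2643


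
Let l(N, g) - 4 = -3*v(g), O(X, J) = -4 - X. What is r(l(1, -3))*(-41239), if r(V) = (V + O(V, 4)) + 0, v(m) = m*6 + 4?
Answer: 164956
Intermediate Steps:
v(m) = 4 + 6*m (v(m) = 6*m + 4 = 4 + 6*m)
l(N, g) = -8 - 18*g (l(N, g) = 4 - 3*(4 + 6*g) = 4 + (-12 - 18*g) = -8 - 18*g)
r(V) = -4 (r(V) = (V + (-4 - V)) + 0 = -4 + 0 = -4)
r(l(1, -3))*(-41239) = -4*(-41239) = 164956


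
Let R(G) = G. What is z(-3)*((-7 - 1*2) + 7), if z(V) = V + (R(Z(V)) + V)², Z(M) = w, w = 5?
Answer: -2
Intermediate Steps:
Z(M) = 5
z(V) = V + (5 + V)²
z(-3)*((-7 - 1*2) + 7) = (-3 + (5 - 3)²)*((-7 - 1*2) + 7) = (-3 + 2²)*((-7 - 2) + 7) = (-3 + 4)*(-9 + 7) = 1*(-2) = -2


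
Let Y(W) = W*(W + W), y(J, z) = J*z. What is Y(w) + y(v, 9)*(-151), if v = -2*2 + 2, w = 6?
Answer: 2790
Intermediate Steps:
v = -2 (v = -4 + 2 = -2)
Y(W) = 2*W² (Y(W) = W*(2*W) = 2*W²)
Y(w) + y(v, 9)*(-151) = 2*6² - 2*9*(-151) = 2*36 - 18*(-151) = 72 + 2718 = 2790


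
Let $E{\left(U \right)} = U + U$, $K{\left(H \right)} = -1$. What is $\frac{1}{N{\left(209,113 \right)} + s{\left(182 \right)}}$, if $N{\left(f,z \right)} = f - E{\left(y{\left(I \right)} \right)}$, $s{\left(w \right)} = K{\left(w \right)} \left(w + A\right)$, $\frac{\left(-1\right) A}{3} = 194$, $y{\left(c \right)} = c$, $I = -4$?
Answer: $\frac{1}{617} \approx 0.0016207$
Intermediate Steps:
$A = -582$ ($A = \left(-3\right) 194 = -582$)
$s{\left(w \right)} = 582 - w$ ($s{\left(w \right)} = - (w - 582) = - (-582 + w) = 582 - w$)
$E{\left(U \right)} = 2 U$
$N{\left(f,z \right)} = 8 + f$ ($N{\left(f,z \right)} = f - 2 \left(-4\right) = f - -8 = f + 8 = 8 + f$)
$\frac{1}{N{\left(209,113 \right)} + s{\left(182 \right)}} = \frac{1}{\left(8 + 209\right) + \left(582 - 182\right)} = \frac{1}{217 + \left(582 - 182\right)} = \frac{1}{217 + 400} = \frac{1}{617}$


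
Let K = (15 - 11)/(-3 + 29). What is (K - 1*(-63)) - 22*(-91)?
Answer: 26847/13 ≈ 2065.2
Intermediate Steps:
K = 2/13 (K = 4/26 = 4*(1/26) = 2/13 ≈ 0.15385)
(K - 1*(-63)) - 22*(-91) = (2/13 - 1*(-63)) - 22*(-91) = (2/13 + 63) + 2002 = 821/13 + 2002 = 26847/13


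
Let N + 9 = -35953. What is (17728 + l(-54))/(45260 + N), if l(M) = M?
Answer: 8837/4649 ≈ 1.9008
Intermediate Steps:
N = -35962 (N = -9 - 35953 = -35962)
(17728 + l(-54))/(45260 + N) = (17728 - 54)/(45260 - 35962) = 17674/9298 = 17674*(1/9298) = 8837/4649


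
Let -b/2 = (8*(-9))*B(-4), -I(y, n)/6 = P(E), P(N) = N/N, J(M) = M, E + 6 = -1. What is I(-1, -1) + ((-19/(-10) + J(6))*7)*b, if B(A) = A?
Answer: -159294/5 ≈ -31859.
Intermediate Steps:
E = -7 (E = -6 - 1 = -7)
P(N) = 1
I(y, n) = -6 (I(y, n) = -6*1 = -6)
b = -576 (b = -2*8*(-9)*(-4) = -(-144)*(-4) = -2*288 = -576)
I(-1, -1) + ((-19/(-10) + J(6))*7)*b = -6 + ((-19/(-10) + 6)*7)*(-576) = -6 + ((-19*(-⅒) + 6)*7)*(-576) = -6 + ((19/10 + 6)*7)*(-576) = -6 + ((79/10)*7)*(-576) = -6 + (553/10)*(-576) = -6 - 159264/5 = -159294/5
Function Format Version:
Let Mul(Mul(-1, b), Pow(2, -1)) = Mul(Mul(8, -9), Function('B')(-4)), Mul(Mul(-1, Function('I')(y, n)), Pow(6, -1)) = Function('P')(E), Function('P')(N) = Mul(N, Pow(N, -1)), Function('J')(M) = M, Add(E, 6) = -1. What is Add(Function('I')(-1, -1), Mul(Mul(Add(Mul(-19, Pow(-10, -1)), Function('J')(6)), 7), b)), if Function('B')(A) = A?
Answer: Rational(-159294, 5) ≈ -31859.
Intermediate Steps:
E = -7 (E = Add(-6, -1) = -7)
Function('P')(N) = 1
Function('I')(y, n) = -6 (Function('I')(y, n) = Mul(-6, 1) = -6)
b = -576 (b = Mul(-2, Mul(Mul(8, -9), -4)) = Mul(-2, Mul(-72, -4)) = Mul(-2, 288) = -576)
Add(Function('I')(-1, -1), Mul(Mul(Add(Mul(-19, Pow(-10, -1)), Function('J')(6)), 7), b)) = Add(-6, Mul(Mul(Add(Mul(-19, Pow(-10, -1)), 6), 7), -576)) = Add(-6, Mul(Mul(Add(Mul(-19, Rational(-1, 10)), 6), 7), -576)) = Add(-6, Mul(Mul(Add(Rational(19, 10), 6), 7), -576)) = Add(-6, Mul(Mul(Rational(79, 10), 7), -576)) = Add(-6, Mul(Rational(553, 10), -576)) = Add(-6, Rational(-159264, 5)) = Rational(-159294, 5)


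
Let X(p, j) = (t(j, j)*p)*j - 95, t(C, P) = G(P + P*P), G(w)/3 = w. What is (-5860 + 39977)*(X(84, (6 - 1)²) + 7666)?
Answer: 139967414807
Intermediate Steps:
G(w) = 3*w
t(C, P) = 3*P + 3*P² (t(C, P) = 3*(P + P*P) = 3*(P + P²) = 3*P + 3*P²)
X(p, j) = -95 + 3*p*j²*(1 + j) (X(p, j) = ((3*j*(1 + j))*p)*j - 95 = (3*j*p*(1 + j))*j - 95 = 3*p*j²*(1 + j) - 95 = -95 + 3*p*j²*(1 + j))
(-5860 + 39977)*(X(84, (6 - 1)²) + 7666) = (-5860 + 39977)*((-95 + 3*84*((6 - 1)²)²*(1 + (6 - 1)²)) + 7666) = 34117*((-95 + 3*84*(5²)²*(1 + 5²)) + 7666) = 34117*((-95 + 3*84*25²*(1 + 25)) + 7666) = 34117*((-95 + 3*84*625*26) + 7666) = 34117*((-95 + 4095000) + 7666) = 34117*(4094905 + 7666) = 34117*4102571 = 139967414807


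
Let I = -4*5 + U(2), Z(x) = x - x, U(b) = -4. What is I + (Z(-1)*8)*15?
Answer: -24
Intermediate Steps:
Z(x) = 0
I = -24 (I = -4*5 - 4 = -20 - 4 = -24)
I + (Z(-1)*8)*15 = -24 + (0*8)*15 = -24 + 0*15 = -24 + 0 = -24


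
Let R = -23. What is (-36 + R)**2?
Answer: 3481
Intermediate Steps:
(-36 + R)**2 = (-36 - 23)**2 = (-59)**2 = 3481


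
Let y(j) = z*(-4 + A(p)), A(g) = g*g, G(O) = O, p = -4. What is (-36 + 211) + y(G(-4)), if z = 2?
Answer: 199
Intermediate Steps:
A(g) = g**2
y(j) = 24 (y(j) = 2*(-4 + (-4)**2) = 2*(-4 + 16) = 2*12 = 24)
(-36 + 211) + y(G(-4)) = (-36 + 211) + 24 = 175 + 24 = 199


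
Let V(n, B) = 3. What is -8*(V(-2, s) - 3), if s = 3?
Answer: 0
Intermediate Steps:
-8*(V(-2, s) - 3) = -8*(3 - 3) = -8*0 = 0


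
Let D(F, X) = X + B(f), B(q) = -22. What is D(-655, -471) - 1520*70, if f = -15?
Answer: -106893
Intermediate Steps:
D(F, X) = -22 + X (D(F, X) = X - 22 = -22 + X)
D(-655, -471) - 1520*70 = (-22 - 471) - 1520*70 = -493 - 106400 = -106893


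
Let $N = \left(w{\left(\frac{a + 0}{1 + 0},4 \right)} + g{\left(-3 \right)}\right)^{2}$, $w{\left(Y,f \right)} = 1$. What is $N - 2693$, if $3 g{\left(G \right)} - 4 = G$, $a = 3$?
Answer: $- \frac{24221}{9} \approx -2691.2$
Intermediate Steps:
$g{\left(G \right)} = \frac{4}{3} + \frac{G}{3}$
$N = \frac{16}{9}$ ($N = \left(1 + \left(\frac{4}{3} + \frac{1}{3} \left(-3\right)\right)\right)^{2} = \left(1 + \left(\frac{4}{3} - 1\right)\right)^{2} = \left(1 + \frac{1}{3}\right)^{2} = \left(\frac{4}{3}\right)^{2} = \frac{16}{9} \approx 1.7778$)
$N - 2693 = \frac{16}{9} - 2693 = - \frac{24221}{9}$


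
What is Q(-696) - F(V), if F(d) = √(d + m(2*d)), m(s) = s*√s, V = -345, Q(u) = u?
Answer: -696 - √(-345 - 690*I*√690) ≈ -790.29 + 96.107*I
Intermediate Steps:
m(s) = s^(3/2)
F(d) = √(d + 2*√2*d^(3/2)) (F(d) = √(d + (2*d)^(3/2)) = √(d + 2*√2*d^(3/2)))
Q(-696) - F(V) = -696 - √(-345 + 2*√2*(-345)^(3/2)) = -696 - √(-345 + 2*√2*(-345*I*√345)) = -696 - √(-345 - 690*I*√690)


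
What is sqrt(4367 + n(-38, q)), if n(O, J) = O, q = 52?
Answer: 3*sqrt(481) ≈ 65.795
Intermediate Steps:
sqrt(4367 + n(-38, q)) = sqrt(4367 - 38) = sqrt(4329) = 3*sqrt(481)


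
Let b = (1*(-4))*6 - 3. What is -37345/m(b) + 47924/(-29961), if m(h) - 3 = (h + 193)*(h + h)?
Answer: 229815527/89493507 ≈ 2.5680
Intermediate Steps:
b = -27 (b = -4*6 - 3 = -24 - 3 = -27)
m(h) = 3 + 2*h*(193 + h) (m(h) = 3 + (h + 193)*(h + h) = 3 + (193 + h)*(2*h) = 3 + 2*h*(193 + h))
-37345/m(b) + 47924/(-29961) = -37345/(3 + 2*(-27)**2 + 386*(-27)) + 47924/(-29961) = -37345/(3 + 2*729 - 10422) + 47924*(-1/29961) = -37345/(3 + 1458 - 10422) - 47924/29961 = -37345/(-8961) - 47924/29961 = -37345*(-1/8961) - 47924/29961 = 37345/8961 - 47924/29961 = 229815527/89493507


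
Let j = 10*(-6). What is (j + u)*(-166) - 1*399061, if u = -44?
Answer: -381797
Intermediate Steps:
j = -60
(j + u)*(-166) - 1*399061 = (-60 - 44)*(-166) - 1*399061 = -104*(-166) - 399061 = 17264 - 399061 = -381797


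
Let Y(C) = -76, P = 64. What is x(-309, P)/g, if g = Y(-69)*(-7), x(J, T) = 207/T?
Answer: 207/34048 ≈ 0.0060797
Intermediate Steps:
g = 532 (g = -76*(-7) = 532)
x(-309, P)/g = (207/64)/532 = (207*(1/64))*(1/532) = (207/64)*(1/532) = 207/34048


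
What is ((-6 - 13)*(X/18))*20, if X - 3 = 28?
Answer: -5890/9 ≈ -654.44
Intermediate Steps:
X = 31 (X = 3 + 28 = 31)
((-6 - 13)*(X/18))*20 = ((-6 - 13)*(31/18))*20 = -589/18*20 = -5890/9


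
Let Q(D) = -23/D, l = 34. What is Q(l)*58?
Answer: -667/17 ≈ -39.235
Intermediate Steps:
Q(l)*58 = -23/34*58 = -667/17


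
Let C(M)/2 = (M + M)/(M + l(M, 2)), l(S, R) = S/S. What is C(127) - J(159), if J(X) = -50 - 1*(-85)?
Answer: -993/32 ≈ -31.031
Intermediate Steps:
l(S, R) = 1
C(M) = 4*M/(1 + M) (C(M) = 2*((M + M)/(M + 1)) = 2*((2*M)/(1 + M)) = 2*(2*M/(1 + M)) = 4*M/(1 + M))
J(X) = 35 (J(X) = -50 + 85 = 35)
C(127) - J(159) = 4*127/(1 + 127) - 1*35 = 4*127/128 - 35 = 4*127*(1/128) - 35 = 127/32 - 35 = -993/32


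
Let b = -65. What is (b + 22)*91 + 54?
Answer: -3859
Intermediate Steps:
(b + 22)*91 + 54 = (-65 + 22)*91 + 54 = -43*91 + 54 = -3913 + 54 = -3859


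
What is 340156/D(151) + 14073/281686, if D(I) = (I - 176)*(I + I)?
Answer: -47855465933/1063364650 ≈ -45.004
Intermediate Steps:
D(I) = 2*I*(-176 + I) (D(I) = (-176 + I)*(2*I) = 2*I*(-176 + I))
340156/D(151) + 14073/281686 = 340156/((2*151*(-176 + 151))) + 14073/281686 = 340156/((2*151*(-25))) + 14073*(1/281686) = 340156/(-7550) + 14073/281686 = 340156*(-1/7550) + 14073/281686 = -170078/3775 + 14073/281686 = -47855465933/1063364650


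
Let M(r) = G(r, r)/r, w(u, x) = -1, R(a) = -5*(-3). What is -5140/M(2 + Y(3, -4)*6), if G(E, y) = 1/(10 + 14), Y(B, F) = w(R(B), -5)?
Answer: 493440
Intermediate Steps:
R(a) = 15
Y(B, F) = -1
G(E, y) = 1/24
M(r) = 1/(24*r)
-5140/M(2 + Y(3, -4)*6) = -5140/(1/(24*(2 - 1*6))) = -5140/(1/(24*(2 - 6))) = -5140/((1/24)/(-4)) = -5140/((1/24)*(-¼)) = -5140/(-1/96) = -5140*(-96) = 493440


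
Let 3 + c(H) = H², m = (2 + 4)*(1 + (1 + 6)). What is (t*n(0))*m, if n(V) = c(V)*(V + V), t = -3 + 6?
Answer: 0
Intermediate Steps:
m = 48 (m = 6*(1 + 7) = 6*8 = 48)
c(H) = -3 + H²
t = 3
n(V) = 2*V*(-3 + V²) (n(V) = (-3 + V²)*(V + V) = (-3 + V²)*(2*V) = 2*V*(-3 + V²))
(t*n(0))*m = (3*(2*0*(-3 + 0²)))*48 = (3*(2*0*(-3 + 0)))*48 = (3*(2*0*(-3)))*48 = (3*0)*48 = 0*48 = 0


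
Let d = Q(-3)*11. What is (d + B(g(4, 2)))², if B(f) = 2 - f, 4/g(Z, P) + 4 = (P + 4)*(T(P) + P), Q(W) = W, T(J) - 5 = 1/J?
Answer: 1625625/1681 ≈ 967.06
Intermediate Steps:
T(J) = 5 + 1/J
g(Z, P) = 4/(-4 + (4 + P)*(5 + P + 1/P)) (g(Z, P) = 4/(-4 + (P + 4)*((5 + 1/P) + P)) = 4/(-4 + (4 + P)*(5 + P + 1/P)))
d = -33 (d = -3*11 = -33)
(d + B(g(4, 2)))² = (-33 + (2 - 4*2/(4 + 2³ + 9*2² + 17*2)))² = (-33 + (2 - 4*2/(4 + 8 + 9*4 + 34)))² = (-33 + (2 - 4*2/(4 + 8 + 36 + 34)))² = (-33 + (2 - 4*2/82))² = (-33 + (2 - 1*4/41))² = (-33 + (2 - 4/41))² = (-33 + 78/41)² = (-1275/41)² = 1625625/1681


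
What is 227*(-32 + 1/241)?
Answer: -1750397/241 ≈ -7263.1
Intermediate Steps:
227*(-32 + 1/241) = 227*(-7711/241) = -1750397/241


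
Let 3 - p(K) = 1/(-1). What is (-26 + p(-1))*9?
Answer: -198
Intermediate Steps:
p(K) = 4 (p(K) = 3 - 1/(-1) = 3 - 1*(-1) = 3 + 1 = 4)
(-26 + p(-1))*9 = (-26 + 4)*9 = -22*9 = -198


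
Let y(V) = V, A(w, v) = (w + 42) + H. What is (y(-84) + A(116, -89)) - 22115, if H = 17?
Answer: -22024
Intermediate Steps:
A(w, v) = 59 + w (A(w, v) = (w + 42) + 17 = (42 + w) + 17 = 59 + w)
(y(-84) + A(116, -89)) - 22115 = (-84 + (59 + 116)) - 22115 = (-84 + 175) - 22115 = 91 - 22115 = -22024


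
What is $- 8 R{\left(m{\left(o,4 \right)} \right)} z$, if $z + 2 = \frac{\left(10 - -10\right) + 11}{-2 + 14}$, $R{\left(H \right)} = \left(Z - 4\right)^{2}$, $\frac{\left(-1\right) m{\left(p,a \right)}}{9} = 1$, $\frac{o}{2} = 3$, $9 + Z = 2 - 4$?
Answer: $-1050$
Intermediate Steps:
$Z = -11$ ($Z = -9 + \left(2 - 4\right) = -9 - 2 = -11$)
$o = 6$ ($o = 2 \cdot 3 = 6$)
$m{\left(p,a \right)} = -9$ ($m{\left(p,a \right)} = \left(-9\right) 1 = -9$)
$R{\left(H \right)} = 225$ ($R{\left(H \right)} = \left(-11 - 4\right)^{2} = \left(-15\right)^{2} = 225$)
$z = \frac{7}{12}$ ($z = -2 + \frac{\left(10 - -10\right) + 11}{-2 + 14} = -2 + \frac{\left(10 + 10\right) + 11}{12} = -2 + \left(20 + 11\right) \frac{1}{12} = -2 + 31 \cdot \frac{1}{12} = -2 + \frac{31}{12} = \frac{7}{12} \approx 0.58333$)
$- 8 R{\left(m{\left(o,4 \right)} \right)} z = \left(-8\right) 225 \cdot \frac{7}{12} = \left(-1800\right) \frac{7}{12} = -1050$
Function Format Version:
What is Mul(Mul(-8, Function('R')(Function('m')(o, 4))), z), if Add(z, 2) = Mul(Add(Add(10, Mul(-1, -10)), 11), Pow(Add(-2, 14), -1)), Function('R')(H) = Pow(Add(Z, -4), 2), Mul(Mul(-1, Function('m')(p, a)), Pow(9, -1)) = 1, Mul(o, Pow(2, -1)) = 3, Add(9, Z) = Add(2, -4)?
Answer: -1050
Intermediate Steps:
Z = -11 (Z = Add(-9, Add(2, -4)) = Add(-9, -2) = -11)
o = 6 (o = Mul(2, 3) = 6)
Function('m')(p, a) = -9 (Function('m')(p, a) = Mul(-9, 1) = -9)
Function('R')(H) = 225 (Function('R')(H) = Pow(Add(-11, -4), 2) = Pow(-15, 2) = 225)
z = Rational(7, 12) (z = Add(-2, Mul(Add(Add(10, Mul(-1, -10)), 11), Pow(Add(-2, 14), -1))) = Add(-2, Mul(Add(Add(10, 10), 11), Pow(12, -1))) = Add(-2, Mul(Add(20, 11), Rational(1, 12))) = Add(-2, Mul(31, Rational(1, 12))) = Add(-2, Rational(31, 12)) = Rational(7, 12) ≈ 0.58333)
Mul(Mul(-8, Function('R')(Function('m')(o, 4))), z) = Mul(Mul(-8, 225), Rational(7, 12)) = Mul(-1800, Rational(7, 12)) = -1050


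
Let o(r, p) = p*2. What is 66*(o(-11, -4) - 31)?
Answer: -2574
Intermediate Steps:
o(r, p) = 2*p
66*(o(-11, -4) - 31) = 66*(2*(-4) - 31) = 66*(-8 - 31) = 66*(-39) = -2574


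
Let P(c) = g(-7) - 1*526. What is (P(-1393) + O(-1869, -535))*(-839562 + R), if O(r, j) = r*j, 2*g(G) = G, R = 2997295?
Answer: 4312814146143/2 ≈ 2.1564e+12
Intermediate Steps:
g(G) = G/2
O(r, j) = j*r
P(c) = -1059/2 (P(c) = (1/2)*(-7) - 1*526 = -7/2 - 526 = -1059/2)
(P(-1393) + O(-1869, -535))*(-839562 + R) = (-1059/2 - 535*(-1869))*(-839562 + 2997295) = (-1059/2 + 999915)*2157733 = (1998771/2)*2157733 = 4312814146143/2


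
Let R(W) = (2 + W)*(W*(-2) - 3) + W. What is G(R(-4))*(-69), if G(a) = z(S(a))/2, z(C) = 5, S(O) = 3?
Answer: -345/2 ≈ -172.50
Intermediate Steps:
R(W) = W + (-3 - 2*W)*(2 + W) (R(W) = (2 + W)*(-2*W - 3) + W = (2 + W)*(-3 - 2*W) + W = (-3 - 2*W)*(2 + W) + W = W + (-3 - 2*W)*(2 + W))
G(a) = 5/2
G(R(-4))*(-69) = (5/2)*(-69) = -345/2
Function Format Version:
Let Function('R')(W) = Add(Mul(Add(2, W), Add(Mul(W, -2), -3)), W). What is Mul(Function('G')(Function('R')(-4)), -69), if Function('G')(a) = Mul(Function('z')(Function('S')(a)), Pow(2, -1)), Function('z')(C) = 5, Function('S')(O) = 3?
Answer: Rational(-345, 2) ≈ -172.50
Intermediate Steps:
Function('R')(W) = Add(W, Mul(Add(-3, Mul(-2, W)), Add(2, W))) (Function('R')(W) = Add(Mul(Add(2, W), Add(Mul(-2, W), -3)), W) = Add(Mul(Add(2, W), Add(-3, Mul(-2, W))), W) = Add(Mul(Add(-3, Mul(-2, W)), Add(2, W)), W) = Add(W, Mul(Add(-3, Mul(-2, W)), Add(2, W))))
Function('G')(a) = Rational(5, 2) (Function('G')(a) = Mul(5, Pow(2, -1)) = Mul(5, Rational(1, 2)) = Rational(5, 2))
Mul(Function('G')(Function('R')(-4)), -69) = Mul(Rational(5, 2), -69) = Rational(-345, 2)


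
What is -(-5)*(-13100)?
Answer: -65500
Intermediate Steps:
-(-5)*(-13100) = -1*65500 = -65500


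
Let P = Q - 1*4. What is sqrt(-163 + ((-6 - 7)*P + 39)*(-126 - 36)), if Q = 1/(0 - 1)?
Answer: I*sqrt(17011) ≈ 130.43*I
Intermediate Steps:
Q = -1 (Q = 1/(-1) = -1)
P = -5 (P = -1 - 1*4 = -1 - 4 = -5)
sqrt(-163 + ((-6 - 7)*P + 39)*(-126 - 36)) = sqrt(-163 + ((-6 - 7)*(-5) + 39)*(-126 - 36)) = sqrt(-163 + (-13*(-5) + 39)*(-162)) = sqrt(-163 + (65 + 39)*(-162)) = sqrt(-163 + 104*(-162)) = sqrt(-163 - 16848) = sqrt(-17011) = I*sqrt(17011)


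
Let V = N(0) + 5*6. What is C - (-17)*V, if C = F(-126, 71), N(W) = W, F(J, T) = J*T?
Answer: -8436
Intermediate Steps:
C = -8946 (C = -126*71 = -8946)
V = 30 (V = 0 + 5*6 = 0 + 30 = 30)
C - (-17)*V = -8946 - (-17)*30 = -8946 - 1*(-510) = -8946 + 510 = -8436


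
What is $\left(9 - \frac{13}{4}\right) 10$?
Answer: $\frac{115}{2} \approx 57.5$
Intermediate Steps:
$\left(9 - \frac{13}{4}\right) 10 = \frac{23}{4} \cdot 10 = \frac{115}{2}$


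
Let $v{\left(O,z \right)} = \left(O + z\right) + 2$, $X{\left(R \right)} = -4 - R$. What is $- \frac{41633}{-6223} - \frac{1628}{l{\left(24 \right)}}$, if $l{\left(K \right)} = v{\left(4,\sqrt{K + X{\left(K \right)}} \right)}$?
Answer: $- \frac{7390118}{31115} + \frac{407 i}{5} \approx -237.51 + 81.4 i$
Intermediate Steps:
$v{\left(O,z \right)} = 2 + O + z$
$l{\left(K \right)} = 6 + 2 i$ ($l{\left(K \right)} = 2 + 4 + \sqrt{K - \left(4 + K\right)} = 2 + 4 + \sqrt{-4} = 2 + 4 + 2 i = 6 + 2 i$)
$- \frac{41633}{-6223} - \frac{1628}{l{\left(24 \right)}} = - \frac{41633}{-6223} - \frac{1628}{6 + 2 i} = \left(-41633\right) \left(- \frac{1}{6223}\right) - 1628 \frac{6 - 2 i}{40} = \frac{41633}{6223} - \frac{407 \left(6 - 2 i\right)}{10}$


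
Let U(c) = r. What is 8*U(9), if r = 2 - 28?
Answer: -208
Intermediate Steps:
r = -26
U(c) = -26
8*U(9) = 8*(-26) = -208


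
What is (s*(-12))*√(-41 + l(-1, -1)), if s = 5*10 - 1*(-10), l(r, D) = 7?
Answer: -720*I*√34 ≈ -4198.3*I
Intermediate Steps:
s = 60 (s = 50 + 10 = 60)
(s*(-12))*√(-41 + l(-1, -1)) = (60*(-12))*√(-41 + 7) = -720*I*√34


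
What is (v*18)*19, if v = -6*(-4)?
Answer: 8208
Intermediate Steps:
v = 24
(v*18)*19 = (24*18)*19 = 432*19 = 8208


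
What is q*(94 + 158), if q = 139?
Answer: 35028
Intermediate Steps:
q*(94 + 158) = 139*(94 + 158) = 139*252 = 35028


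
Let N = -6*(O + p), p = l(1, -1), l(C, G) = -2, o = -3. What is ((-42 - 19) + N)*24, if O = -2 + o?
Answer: -456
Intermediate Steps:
O = -5 (O = -2 - 3 = -5)
p = -2
N = 42 (N = -6*(-5 - 2) = -6*(-7) = 42)
((-42 - 19) + N)*24 = ((-42 - 19) + 42)*24 = (-61 + 42)*24 = -19*24 = -456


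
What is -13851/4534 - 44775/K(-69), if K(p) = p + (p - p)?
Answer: 67351377/104282 ≈ 645.86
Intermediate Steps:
K(p) = p (K(p) = p + 0 = p)
-13851/4534 - 44775/K(-69) = -13851/4534 - 44775/(-69) = -13851*1/4534 - 44775*(-1/69) = -13851/4534 + 14925/23 = 67351377/104282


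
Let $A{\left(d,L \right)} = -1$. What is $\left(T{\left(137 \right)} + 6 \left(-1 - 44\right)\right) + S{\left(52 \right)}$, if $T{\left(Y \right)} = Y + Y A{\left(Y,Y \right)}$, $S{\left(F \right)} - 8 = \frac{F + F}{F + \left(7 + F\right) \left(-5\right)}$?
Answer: $- \frac{63770}{243} \approx -262.43$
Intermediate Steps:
$S{\left(F \right)} = 8 + \frac{2 F}{-35 - 4 F}$ ($S{\left(F \right)} = 8 + \frac{F + F}{F + \left(7 + F\right) \left(-5\right)} = 8 + \frac{2 F}{F - \left(35 + 5 F\right)} = 8 + \frac{2 F}{-35 - 4 F}$)
$T{\left(Y \right)} = 0$ ($T{\left(Y \right)} = Y + Y \left(-1\right) = Y - Y = 0$)
$\left(T{\left(137 \right)} + 6 \left(-1 - 44\right)\right) + S{\left(52 \right)} = \left(0 + 6 \left(-1 - 44\right)\right) + \frac{10 \left(28 + 3 \cdot 52\right)}{35 + 4 \cdot 52} = \left(0 + 6 \left(-45\right)\right) + \frac{10 \left(28 + 156\right)}{35 + 208} = \left(0 - 270\right) + 10 \cdot \frac{1}{243} \cdot 184 = -270 + 10 \cdot \frac{1}{243} \cdot 184 = -270 + \frac{1840}{243} = - \frac{63770}{243}$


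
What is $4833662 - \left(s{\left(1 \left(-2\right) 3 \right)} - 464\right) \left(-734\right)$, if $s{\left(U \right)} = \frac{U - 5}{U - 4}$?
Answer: $\frac{22469467}{5} \approx 4.4939 \cdot 10^{6}$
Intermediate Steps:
$s{\left(U \right)} = \frac{-5 + U}{-4 + U}$
$4833662 - \left(s{\left(1 \left(-2\right) 3 \right)} - 464\right) \left(-734\right) = 4833662 - \left(\frac{-5 + 1 \left(-2\right) 3}{-4 + 1 \left(-2\right) 3} - 464\right) \left(-734\right) = 4833662 - \left(\frac{-5 - 6}{-4 - 6} - 464\right) \left(-734\right) = 4833662 - \left(\frac{1}{-10} \left(-11\right) - 464\right) \left(-734\right) = 4833662 - \left(\left(- \frac{1}{10}\right) \left(-11\right) - 464\right) \left(-734\right) = 4833662 - \left(\frac{11}{10} - 464\right) \left(-734\right) = 4833662 - \left(- \frac{4629}{10}\right) \left(-734\right) = 4833662 - \frac{1698843}{5} = \frac{22469467}{5}$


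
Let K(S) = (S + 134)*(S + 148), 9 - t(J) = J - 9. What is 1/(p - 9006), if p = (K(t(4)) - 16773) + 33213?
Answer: 1/31410 ≈ 3.1837e-5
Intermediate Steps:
t(J) = 18 - J (t(J) = 9 - (J - 9) = 9 - (-9 + J) = 9 + (9 - J) = 18 - J)
K(S) = (134 + S)*(148 + S)
p = 40416 (p = ((19832 + (18 - 1*4)² + 282*(18 - 1*4)) - 16773) + 33213 = ((19832 + (18 - 4)² + 282*(18 - 4)) - 16773) + 33213 = ((19832 + 14² + 282*14) - 16773) + 33213 = ((19832 + 196 + 3948) - 16773) + 33213 = (23976 - 16773) + 33213 = 7203 + 33213 = 40416)
1/(p - 9006) = 1/(40416 - 9006) = 1/31410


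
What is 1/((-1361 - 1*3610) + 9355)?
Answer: 1/4384 ≈ 0.00022810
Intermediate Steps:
1/((-1361 - 1*3610) + 9355) = 1/((-1361 - 3610) + 9355) = 1/(-4971 + 9355) = 1/4384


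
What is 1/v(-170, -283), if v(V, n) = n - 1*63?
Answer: -1/346 ≈ -0.0028902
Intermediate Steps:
v(V, n) = -63 + n (v(V, n) = n - 63 = -63 + n)
1/v(-170, -283) = 1/(-63 - 283) = 1/(-346) = -1/346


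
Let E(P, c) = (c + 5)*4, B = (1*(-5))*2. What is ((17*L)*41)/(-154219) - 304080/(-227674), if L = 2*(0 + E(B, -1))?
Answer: 20908436312/17555828303 ≈ 1.1910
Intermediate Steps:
B = -10 (B = -5*2 = -10)
E(P, c) = 20 + 4*c (E(P, c) = (5 + c)*4 = 20 + 4*c)
L = 32 (L = 2*(0 + (20 + 4*(-1))) = 2*(0 + (20 - 4)) = 2*(0 + 16) = 2*16 = 32)
((17*L)*41)/(-154219) - 304080/(-227674) = ((17*32)*41)/(-154219) - 304080/(-227674) = (544*41)*(-1/154219) - 304080*(-1/227674) = 22304*(-1/154219) + 152040/113837 = -22304/154219 + 152040/113837 = 20908436312/17555828303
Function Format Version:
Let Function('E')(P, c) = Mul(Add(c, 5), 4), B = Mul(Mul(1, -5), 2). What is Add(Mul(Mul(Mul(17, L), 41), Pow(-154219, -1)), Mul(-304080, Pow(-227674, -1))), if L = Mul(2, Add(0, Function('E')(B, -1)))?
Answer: Rational(20908436312, 17555828303) ≈ 1.1910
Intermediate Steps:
B = -10 (B = Mul(-5, 2) = -10)
Function('E')(P, c) = Add(20, Mul(4, c)) (Function('E')(P, c) = Mul(Add(5, c), 4) = Add(20, Mul(4, c)))
L = 32 (L = Mul(2, Add(0, Add(20, Mul(4, -1)))) = Mul(2, Add(0, Add(20, -4))) = Mul(2, Add(0, 16)) = Mul(2, 16) = 32)
Add(Mul(Mul(Mul(17, L), 41), Pow(-154219, -1)), Mul(-304080, Pow(-227674, -1))) = Add(Mul(Mul(Mul(17, 32), 41), Pow(-154219, -1)), Mul(-304080, Pow(-227674, -1))) = Add(Mul(Mul(544, 41), Rational(-1, 154219)), Mul(-304080, Rational(-1, 227674))) = Add(Mul(22304, Rational(-1, 154219)), Rational(152040, 113837)) = Add(Rational(-22304, 154219), Rational(152040, 113837)) = Rational(20908436312, 17555828303)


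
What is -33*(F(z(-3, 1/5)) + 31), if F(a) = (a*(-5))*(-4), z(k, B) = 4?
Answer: -3663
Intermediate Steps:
F(a) = 20*a (F(a) = -5*a*(-4) = 20*a)
-33*(F(z(-3, 1/5)) + 31) = -33*(20*4 + 31) = -33*(80 + 31) = -33*111 = -3663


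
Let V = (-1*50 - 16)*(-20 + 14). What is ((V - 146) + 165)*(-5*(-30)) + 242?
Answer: 62492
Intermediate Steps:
V = 396 (V = (-50 - 16)*(-6) = -66*(-6) = 396)
((V - 146) + 165)*(-5*(-30)) + 242 = ((396 - 146) + 165)*(-5*(-30)) + 242 = (250 + 165)*150 + 242 = 415*150 + 242 = 62250 + 242 = 62492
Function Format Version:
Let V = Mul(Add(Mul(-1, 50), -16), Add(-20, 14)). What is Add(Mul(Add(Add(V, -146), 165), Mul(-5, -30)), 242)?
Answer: 62492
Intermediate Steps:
V = 396 (V = Mul(Add(-50, -16), -6) = Mul(-66, -6) = 396)
Add(Mul(Add(Add(V, -146), 165), Mul(-5, -30)), 242) = Add(Mul(Add(Add(396, -146), 165), Mul(-5, -30)), 242) = Add(Mul(Add(250, 165), 150), 242) = Add(Mul(415, 150), 242) = Add(62250, 242) = 62492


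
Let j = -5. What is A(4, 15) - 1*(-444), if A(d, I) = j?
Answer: 439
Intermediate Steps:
A(d, I) = -5
A(4, 15) - 1*(-444) = -5 - 1*(-444) = -5 + 444 = 439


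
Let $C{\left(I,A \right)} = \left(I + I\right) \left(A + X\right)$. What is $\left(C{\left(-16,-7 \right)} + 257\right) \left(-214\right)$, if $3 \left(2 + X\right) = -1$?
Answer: $- \frac{356738}{3} \approx -1.1891 \cdot 10^{5}$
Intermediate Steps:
$X = - \frac{7}{3}$ ($X = -2 + \frac{1}{3} \left(-1\right) = -2 - \frac{1}{3} = - \frac{7}{3} \approx -2.3333$)
$C{\left(I,A \right)} = 2 I \left(- \frac{7}{3} + A\right)$ ($C{\left(I,A \right)} = \left(I + I\right) \left(A - \frac{7}{3}\right) = 2 I \left(- \frac{7}{3} + A\right)$)
$\left(C{\left(-16,-7 \right)} + 257\right) \left(-214\right) = \left(\frac{2}{3} \left(-16\right) \left(-7 + 3 \left(-7\right)\right) + 257\right) \left(-214\right) = \left(\frac{2}{3} \left(-16\right) \left(-7 - 21\right) + 257\right) \left(-214\right) = \left(\frac{2}{3} \left(-16\right) \left(-28\right) + 257\right) \left(-214\right) = \left(\frac{896}{3} + 257\right) \left(-214\right) = \frac{1667}{3} \left(-214\right) = - \frac{356738}{3}$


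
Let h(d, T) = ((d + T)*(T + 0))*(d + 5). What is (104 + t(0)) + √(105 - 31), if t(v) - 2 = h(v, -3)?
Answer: 151 + √74 ≈ 159.60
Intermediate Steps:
h(d, T) = T*(5 + d)*(T + d) (h(d, T) = ((T + d)*T)*(5 + d) = (T*(T + d))*(5 + d) = T*(5 + d)*(T + d))
t(v) = 47 - 6*v - 3*v² (t(v) = 2 - 3*(v² + 5*(-3) + 5*v - 3*v) = 2 - 3*(v² - 15 + 5*v - 3*v) = 2 - 3*(-15 + v² + 2*v) = 2 + (45 - 6*v - 3*v²) = 47 - 6*v - 3*v²)
(104 + t(0)) + √(105 - 31) = (104 + (47 - 6*0 - 3*0²)) + √(105 - 31) = (104 + (47 + 0 - 3*0)) + √74 = (104 + (47 + 0 + 0)) + √74 = (104 + 47) + √74 = 151 + √74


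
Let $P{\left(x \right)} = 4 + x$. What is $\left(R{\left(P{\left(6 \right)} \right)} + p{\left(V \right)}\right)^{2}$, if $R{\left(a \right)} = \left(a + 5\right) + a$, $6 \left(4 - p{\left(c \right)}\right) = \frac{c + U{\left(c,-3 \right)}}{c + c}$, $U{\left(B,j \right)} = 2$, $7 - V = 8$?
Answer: $\frac{121801}{144} \approx 845.84$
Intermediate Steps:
$V = -1$ ($V = 7 - 8 = -1$)
$p{\left(c \right)} = 4 - \frac{2 + c}{12 c}$ ($p{\left(c \right)} = 4 - \frac{\left(c + 2\right) \frac{1}{c + c}}{6} = 4 - \frac{\left(2 + c\right) \frac{1}{2 c}}{6} = 4 - \frac{\frac{1}{2} \frac{1}{c} \left(2 + c\right)}{6} = 4 - \frac{2 + c}{12 c}$)
$R{\left(a \right)} = 5 + 2 a$ ($R{\left(a \right)} = \left(5 + a\right) + a = 5 + 2 a$)
$\left(R{\left(P{\left(6 \right)} \right)} + p{\left(V \right)}\right)^{2} = \left(\left(5 + 2 \left(4 + 6\right)\right) + \frac{-2 + 47 \left(-1\right)}{12 \left(-1\right)}\right)^{2} = \left(\left(5 + 2 \cdot 10\right) + \frac{1}{12} \left(-1\right) \left(-2 - 47\right)\right)^{2} = \left(\left(5 + 20\right) + \frac{1}{12} \left(-1\right) \left(-49\right)\right)^{2} = \left(25 + \frac{49}{12}\right)^{2} = \left(\frac{349}{12}\right)^{2} = \frac{121801}{144}$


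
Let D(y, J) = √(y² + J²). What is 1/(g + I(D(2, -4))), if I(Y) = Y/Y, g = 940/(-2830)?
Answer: 283/189 ≈ 1.4974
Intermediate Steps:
g = -94/283 (g = 940*(-1/2830) = -94/283 ≈ -0.33216)
D(y, J) = √(J² + y²)
I(Y) = 1
1/(g + I(D(2, -4))) = 1/(-94/283 + 1) = 1/(189/283) = 283/189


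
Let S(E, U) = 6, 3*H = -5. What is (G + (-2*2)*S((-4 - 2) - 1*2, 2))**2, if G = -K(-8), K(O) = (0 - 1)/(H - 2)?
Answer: 71289/121 ≈ 589.17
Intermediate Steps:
H = -5/3 (H = (1/3)*(-5) = -5/3 ≈ -1.6667)
K(O) = 3/11 (K(O) = (0 - 1)/(-5/3 - 2) = -1/(-11/3) = -1*(-3/11) = 3/11)
G = -3/11 (G = -1*3/11 = -3/11 ≈ -0.27273)
(G + (-2*2)*S((-4 - 2) - 1*2, 2))**2 = (-3/11 - 2*2*6)**2 = (-3/11 - 4*6)**2 = (-3/11 - 24)**2 = (-267/11)**2 = 71289/121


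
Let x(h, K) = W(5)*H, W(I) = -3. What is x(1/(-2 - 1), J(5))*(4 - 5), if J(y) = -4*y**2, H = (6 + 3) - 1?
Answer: 24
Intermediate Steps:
H = 8 (H = 9 - 1 = 8)
x(h, K) = -24 (x(h, K) = -3*8 = -24)
x(1/(-2 - 1), J(5))*(4 - 5) = -24*(4 - 5) = -24*(-1) = 24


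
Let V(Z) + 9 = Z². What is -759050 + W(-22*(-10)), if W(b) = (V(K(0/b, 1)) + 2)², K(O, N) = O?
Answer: -759001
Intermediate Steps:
V(Z) = -9 + Z²
W(b) = 49 (W(b) = ((-9 + (0/b)²) + 2)² = ((-9 + 0²) + 2)² = ((-9 + 0) + 2)² = (-9 + 2)² = (-7)² = 49)
-759050 + W(-22*(-10)) = -759050 + 49 = -759001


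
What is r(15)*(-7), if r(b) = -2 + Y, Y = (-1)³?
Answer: 21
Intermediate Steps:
Y = -1
r(b) = -3 (r(b) = -2 - 1 = -3)
r(15)*(-7) = -3*(-7) = 21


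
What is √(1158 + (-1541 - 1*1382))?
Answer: I*√1765 ≈ 42.012*I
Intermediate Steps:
√(1158 + (-1541 - 1*1382)) = √(1158 + (-1541 - 1382)) = √(1158 - 2923) = √(-1765) = I*√1765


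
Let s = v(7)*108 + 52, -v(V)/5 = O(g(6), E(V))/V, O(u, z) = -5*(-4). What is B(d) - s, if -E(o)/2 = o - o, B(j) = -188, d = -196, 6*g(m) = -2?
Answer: 9120/7 ≈ 1302.9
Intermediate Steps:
g(m) = -⅓ (g(m) = (⅙)*(-2) = -⅓)
E(o) = 0 (E(o) = -2*(o - o) = -2*0 = 0)
O(u, z) = 20
v(V) = -100/V
s = -10436/7 (s = -100/7*108 + 52 = -10800/7 + 52 = -10436/7 ≈ -1490.9)
B(d) - s = -188 - 1*(-10436/7) = -188 + 10436/7 = 9120/7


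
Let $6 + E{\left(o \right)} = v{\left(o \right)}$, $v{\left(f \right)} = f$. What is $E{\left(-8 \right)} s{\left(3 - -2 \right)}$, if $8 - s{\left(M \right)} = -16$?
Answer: $-336$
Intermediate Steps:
$s{\left(M \right)} = 24$ ($s{\left(M \right)} = 8 - -16 = 8 + 16 = 24$)
$E{\left(o \right)} = -6 + o$
$E{\left(-8 \right)} s{\left(3 - -2 \right)} = \left(-6 - 8\right) 24 = \left(-14\right) 24 = -336$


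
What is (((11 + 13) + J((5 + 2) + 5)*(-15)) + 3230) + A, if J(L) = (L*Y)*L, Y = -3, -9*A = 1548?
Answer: 9562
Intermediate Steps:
A = -172 (A = -1/9*1548 = -172)
J(L) = -3*L**2 (J(L) = (L*(-3))*L = (-3*L)*L = -3*L**2)
(((11 + 13) + J((5 + 2) + 5)*(-15)) + 3230) + A = (((11 + 13) - 3*((5 + 2) + 5)**2*(-15)) + 3230) - 172 = ((24 - 3*(7 + 5)**2*(-15)) + 3230) - 172 = ((24 - 3*12**2*(-15)) + 3230) - 172 = ((24 - 3*144*(-15)) + 3230) - 172 = ((24 - 432*(-15)) + 3230) - 172 = ((24 + 6480) + 3230) - 172 = (6504 + 3230) - 172 = 9734 - 172 = 9562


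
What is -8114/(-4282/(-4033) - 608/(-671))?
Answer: -10978822151/2662643 ≈ -4123.3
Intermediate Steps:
-8114/(-4282/(-4033) - 608/(-671)) = -8114/(-4282*(-1/4033) - 608*(-1/671)) = -8114/(4282/4033 + 608/671) = -8114/5325286/2706143 = -8114*2706143/5325286 = -10978822151/2662643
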